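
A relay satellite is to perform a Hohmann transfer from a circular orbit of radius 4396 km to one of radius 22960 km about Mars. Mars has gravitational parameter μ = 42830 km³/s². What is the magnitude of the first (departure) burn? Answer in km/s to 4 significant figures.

Semi-major axis of the transfer orbit: a_t = (4396 + 22960)/2 = 13678 km.
Circular speed at r = 4396 km: v_c = √(μ/r) = 3.1214 km/s.
Transfer-orbit speed at the same r (vis-viva, a = a_t): v_t = √[μ(2/r − 1/a_t)] = 4.0441 km/s.
Δv₁ = |v_t − v_c| = |4.0441 − 3.1214| = 0.9227 km/s.

Δv₁ = 0.9227 km/s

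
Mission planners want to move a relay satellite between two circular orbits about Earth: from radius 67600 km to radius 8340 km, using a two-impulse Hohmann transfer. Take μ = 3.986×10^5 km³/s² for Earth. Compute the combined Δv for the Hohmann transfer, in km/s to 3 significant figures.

Semi-major axis of the transfer orbit: a_t = (67600 + 8340)/2 = 37970 km.
Circular speed at r₁: v₁ = √(μ/r₁) = √(3.986×10^5/67600) = 2.428 km/s.
On the transfer ellipse at r₁, vis-viva equation gives v_a = √[μ(2/r₁ − 1/a_t)] = 1.138 km/s.
First burn Δv₁ = |v_a − v₁| = 1.290 km/s.
Circular speed at r₂: v₂ = √(μ/r₂) = 6.913 km/s.
Transfer-orbit speed at r₂: v_p = √[μ(2/r₂ − 1/a_t)] = 9.224 km/s.
Second burn Δv₂ = |v₂ − v_p| = 2.311 km/s.
Δv = Δv₁ + Δv₂ = 1.290 + 2.311 = 3.601 km/s.

Δv = 3.60 km/s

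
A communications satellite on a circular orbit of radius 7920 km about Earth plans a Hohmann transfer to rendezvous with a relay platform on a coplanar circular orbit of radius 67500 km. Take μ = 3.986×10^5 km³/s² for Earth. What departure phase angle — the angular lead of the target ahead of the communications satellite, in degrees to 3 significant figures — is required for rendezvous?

φ = 105°

Transfer-ellipse semi-major axis a_t = (r₁ + r₂)/2 = (7920 + 67500)/2 = 37710 km.
The half-period of the transfer ellipse is t = π√(a_t³/μ) = 36440 s.
Target angular speed ω₂ = √(μ/r₂³) = 3.600×10^-5 rad/s.
Angle swept by the target during transfer: ω₂·t = 1.3118 rad = 75.16°.
Arrival is 180° from departure on the ellipse, so φ = 180° − 75.16° = 105°.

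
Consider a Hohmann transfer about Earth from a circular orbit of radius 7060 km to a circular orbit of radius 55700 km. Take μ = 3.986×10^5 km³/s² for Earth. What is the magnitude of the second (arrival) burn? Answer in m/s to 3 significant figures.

Δv₂ = 1410 m/s

Semi-major axis of the transfer orbit: a_t = (7060 + 55700)/2 = 31380 km.
On the circular orbit at r = 55700 km, v_c = √(μ/r) = 2.675 km/s.
Vis-viva on the transfer ellipse at r = 55700 km gives v_t = √[μ(2/r − 1/a_t)] = 1.269 km/s.
Δv₂ = |v_t − v_c| = |1.269 − 2.675| = 1.406 km/s.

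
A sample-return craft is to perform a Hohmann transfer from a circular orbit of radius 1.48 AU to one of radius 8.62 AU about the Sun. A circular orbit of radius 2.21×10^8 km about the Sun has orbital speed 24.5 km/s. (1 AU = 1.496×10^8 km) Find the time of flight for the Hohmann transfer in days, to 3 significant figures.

From the circular-orbit relation v² = μ/r at r = 2.21×10^8 km: μ = v²r = (24.5)² × 2.21×10^8 = 1.32655×10^11 km³/s².
In km: r₁ = 1.48 × 1.496×10^8 = 2.21408×10^8 km; r₂ = 8.62 × 1.496×10^8 = 1.289552×10^9 km.
Transfer-ellipse semi-major axis a_t = (r₁ + r₂)/2 = (2.21408×10^8 + 1.289552×10^9)/2 = 7.5548×10^8 km.
Half the transfer-orbit period gives t = π√(a_t³/μ) = 1.791×10^8 s.
Converting: 1.791×10^8 s ÷ 86400 s/day = 2070 days.

t = 2070 days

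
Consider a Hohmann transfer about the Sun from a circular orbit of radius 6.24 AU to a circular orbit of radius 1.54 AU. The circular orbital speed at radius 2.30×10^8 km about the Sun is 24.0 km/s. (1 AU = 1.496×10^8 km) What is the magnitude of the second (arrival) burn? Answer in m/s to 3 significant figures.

From the circular-orbit relation v² = μ/r at r = 2.30×10^8 km: μ = v²r = (24.0)² × 2.30×10^8 = 1.32480×10^11 km³/s².
In km: r₁ = 6.24 × 1.496×10^8 = 9.33504×10^8 km; r₂ = 1.54 × 1.496×10^8 = 2.30384×10^8 km.
Transfer-ellipse semi-major axis a_t = (r₁ + r₂)/2 = (9.33504×10^8 + 2.30384×10^8)/2 = 5.81944×10^8 km.
Circular speed at r = 2.30384×10^8 km: v_c = √(μ/r) = 23.980 km/s.
Transfer-orbit speed at the same r (vis-viva, a = a_t): v_t = √[μ(2/r − 1/a_t)] = 30.372 km/s.
Δv₂ = |v_t − v_c| = |30.372 − 23.980| = 6.392 km/s.

Δv₂ = 6390 m/s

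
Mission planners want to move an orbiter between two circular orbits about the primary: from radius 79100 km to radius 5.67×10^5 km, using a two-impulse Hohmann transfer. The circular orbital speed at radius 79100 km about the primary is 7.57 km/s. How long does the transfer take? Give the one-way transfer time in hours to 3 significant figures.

From the circular-orbit relation v² = μ/r at r = 79100 km: μ = v²r = (7.57)² × 79100 = 4.53282×10^6 km³/s².
Transfer-ellipse semi-major axis a_t = (r₁ + r₂)/2 = (79100 + 5.670×10^5)/2 = 3.2305×10^5 km.
By Kepler's third law the transfer-orbit period is T = 2π√(a_t³/μ), so t = T/2 = 2.7094×10^5 s.
Converting: 2.7094×10^5 s ÷ 3600 s/hour = 75.3 hours.

t = 75.3 hours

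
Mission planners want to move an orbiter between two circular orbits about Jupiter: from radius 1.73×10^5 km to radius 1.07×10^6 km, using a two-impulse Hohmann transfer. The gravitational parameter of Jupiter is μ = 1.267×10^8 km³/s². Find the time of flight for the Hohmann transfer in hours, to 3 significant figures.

Transfer-ellipse semi-major axis a_t = (r₁ + r₂)/2 = (1.730×10^5 + 1.070×10^6)/2 = 6.215×10^5 km.
Transfer time t = π√(a_t³/μ) = π√((6.215×10^5)³ / 1.267×10^8) = 1.367×10^5 s.
Converting: 1.367×10^5 s ÷ 3600 s/hour = 38.0 hours.

t = 38.0 hours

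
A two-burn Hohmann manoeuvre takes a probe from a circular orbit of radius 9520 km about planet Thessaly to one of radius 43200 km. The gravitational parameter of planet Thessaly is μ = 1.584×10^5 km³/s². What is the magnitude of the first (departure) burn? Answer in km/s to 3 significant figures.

The Hohmann ellipse has a_t = (r₁ + r₂)/2 = 26360 km.
On the circular orbit at r = 9520 km, v_c = √(μ/r) = 4.079 km/s.
Transfer-orbit speed at the same r (vis-viva, a = a_t): v_t = √[μ(2/r − 1/a_t)] = 5.222 km/s.
Δv₁ = |v_t − v_c| = |5.222 − 4.079| = 1.143 km/s.

Δv₁ = 1.14 km/s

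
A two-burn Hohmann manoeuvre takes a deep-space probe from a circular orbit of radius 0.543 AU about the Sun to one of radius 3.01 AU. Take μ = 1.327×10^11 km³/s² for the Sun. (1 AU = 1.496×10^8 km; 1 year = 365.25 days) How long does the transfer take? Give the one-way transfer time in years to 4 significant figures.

t = 1.184 years

In km: r₁ = 0.543 × 1.496×10^8 = 8.12328×10^7 km; r₂ = 3.01 × 1.496×10^8 = 4.50296×10^8 km.
Transfer-ellipse semi-major axis a_t = (r₁ + r₂)/2 = (8.12328×10^7 + 4.50296×10^8)/2 = 2.657644×10^8 km.
Half the transfer-orbit period gives t = π√(a_t³/μ) = 3.736×10^7 s.
Converting: 3.736×10^7 s ÷ 3.15576×10^7 s/year (365.25 × 86400) = 1.184 years.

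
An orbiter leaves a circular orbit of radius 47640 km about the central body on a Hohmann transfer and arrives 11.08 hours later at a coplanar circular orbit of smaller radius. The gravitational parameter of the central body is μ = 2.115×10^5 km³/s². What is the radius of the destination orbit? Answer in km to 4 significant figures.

r₂ = 17210 km

Transfer time t = 11.08 hours = 39888 s, and t = π√(a_t³/μ).
So a_t = (μ t²/π²)^(1/3) = (2.115×10^5 × (39888)² / π²)^(1/3) = 32426 km.
Since a_t = (r₁ + r₂)/2, r₂ = 2a_t − r₁ = 2×32426 − 47640 = 17212 km.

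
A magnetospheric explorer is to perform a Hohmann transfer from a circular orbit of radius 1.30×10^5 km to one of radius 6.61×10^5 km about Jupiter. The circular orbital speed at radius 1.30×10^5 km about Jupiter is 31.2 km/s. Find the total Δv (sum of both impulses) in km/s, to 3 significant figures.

Δv = 15.0 km/s

From the circular-orbit relation v² = μ/r at r = 1.30×10^5 km: μ = v²r = (31.2)² × 1.30×10^5 = 1.26547×10^8 km³/s².
The Hohmann ellipse has a_t = (r₁ + r₂)/2 = 3.955×10^5 km.
Circular speed at r₁: v₁ = √(μ/r₁) = √(1.26547×10^8/1.300×10^5) = 31.200 km/s.
On the transfer ellipse at r₁, v² = μ(2/r − 1/a) gives v_p = √[μ(2/r₁ − 1/a_t)] = 40.335 km/s.
First burn Δv₁ = |v_p − v₁| = 9.135 km/s.
At r₂, v₂ = √(μ/r₂) = 13.8365 km/s.
Transfer-orbit speed at r₂: v_a = √[μ(2/r₂ − 1/a_t)] = 7.93275 km/s.
Second burn Δv₂ = |v₂ − v_a| = 5.904 km/s.
Δv = Δv₁ + Δv₂ = 9.135 + 5.904 = 15.04 km/s.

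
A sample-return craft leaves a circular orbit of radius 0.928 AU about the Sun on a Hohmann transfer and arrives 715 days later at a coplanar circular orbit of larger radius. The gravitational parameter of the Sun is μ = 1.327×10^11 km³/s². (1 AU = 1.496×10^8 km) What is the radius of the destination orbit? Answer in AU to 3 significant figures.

In km: r₁ = 0.928 × 1.496×10^8 = 1.388288×10^8 km.
Transfer time t = 715 days = 6.1776×10^7 s, and t = π√(a_t³/μ).
So a_t = (μ t²/π²)^(1/3) = (1.327×10^11 × (6.1776×10^7)² / π²)^(1/3) = 3.7160×10^8 km.
Since a_t = (r₁ + r₂)/2, r₂ = 2a_t − r₁ = 2×3.7160×10^8 − 1.388288×10^8 = 6.043712×10^8 km.
In AU: r₂ = 6.043712×10^8 / 1.496×10^8 = 4.04 AU.

r₂ = 4.04 AU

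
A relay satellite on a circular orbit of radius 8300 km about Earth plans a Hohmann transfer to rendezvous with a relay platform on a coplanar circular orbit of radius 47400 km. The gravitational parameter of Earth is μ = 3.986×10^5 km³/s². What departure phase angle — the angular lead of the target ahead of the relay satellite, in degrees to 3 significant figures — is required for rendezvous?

φ = 98.9°

Transfer-ellipse semi-major axis a_t = (r₁ + r₂)/2 = (8300 + 47400)/2 = 27850 km.
Transfer time t = π√(a_t³/μ) = 23130 s.
Target angular speed ω₂ = √(μ/r₂³) = 6.118×10^-5 rad/s.
Angle swept by the target during transfer: ω₂·t = 1.415 rad = 81.07°.
Arrival is 180° from departure on the ellipse, so φ = 180° − 81.07° = 98.9°.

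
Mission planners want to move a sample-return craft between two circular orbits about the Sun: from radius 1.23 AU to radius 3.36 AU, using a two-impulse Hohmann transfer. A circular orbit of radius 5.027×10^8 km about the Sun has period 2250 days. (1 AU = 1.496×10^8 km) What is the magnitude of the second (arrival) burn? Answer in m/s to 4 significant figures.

Δv₂ = 4353 m/s

From Kepler's third law T² = 4π²r³/μ at r = 5.027×10^8 km, T = 2250 days = 2250 × 86400 s = 1.944×10^8 s: μ = 4π²r³/T² = 1.32707×10^11 km³/s².
In km: r₁ = 1.23 × 1.496×10^8 = 1.84008×10^8 km; r₂ = 3.36 × 1.496×10^8 = 5.02656×10^8 km.
Semi-major axis of the transfer orbit: a_t = (1.84008×10^8 + 5.02656×10^8)/2 = 3.43332×10^8 km.
Circular speed at r = 5.02656×10^8 km: v_c = √(μ/r) = 16.248 km/s.
Vis-viva on the transfer ellipse at r = 5.02656×10^8 km gives v_t = √[μ(2/r − 1/a_t)] = 11.895 km/s.
Δv₂ = |v_t − v_c| = |11.895 − 16.248| = 4.353 km/s.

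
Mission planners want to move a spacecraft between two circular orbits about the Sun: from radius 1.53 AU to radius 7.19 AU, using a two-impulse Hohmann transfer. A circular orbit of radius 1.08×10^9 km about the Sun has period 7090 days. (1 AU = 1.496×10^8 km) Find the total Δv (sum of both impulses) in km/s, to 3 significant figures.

From Kepler's third law T² = 4π²r³/μ at r = 1.08×10^9 km, T = 7090 days = 7090 × 86400 s = 6.12576×10^8 s: μ = 4π²r³/T² = 1.32529×10^11 km³/s².
In km: r₁ = 1.53 × 1.496×10^8 = 2.28888×10^8 km; r₂ = 7.19 × 1.496×10^8 = 1.075624×10^9 km.
Transfer-ellipse semi-major axis a_t = (r₁ + r₂)/2 = (2.28888×10^8 + 1.075624×10^9)/2 = 6.52256×10^8 km.
At r₁ the circular-orbit speed is v₁ = √(μ/r₁) = 24.0627 km/s.
Transfer-orbit speed at r₁ (vis-viva equation): v_p = √[μ(2/r₁ − 1/a_t)] = 30.9005 km/s.
First burn Δv₁ = |v_p − v₁| = 6.838 km/s.
Circular speed at r₂: v₂ = √(μ/r₂) = 11.10 km/s.
Transfer-orbit speed at r₂: v_a = √[μ(2/r₂ − 1/a_t)] = 6.575 km/s.
Second burn Δv₂ = |v₂ − v_a| = 4.525 km/s.
Total Δv = Δv₁ + Δv₂ = 11.36 km/s.

Δv = 11.4 km/s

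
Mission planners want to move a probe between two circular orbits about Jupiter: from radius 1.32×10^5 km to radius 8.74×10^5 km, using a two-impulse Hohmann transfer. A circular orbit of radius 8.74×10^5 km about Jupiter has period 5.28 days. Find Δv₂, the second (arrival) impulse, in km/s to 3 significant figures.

Δv₂ = 5.87 km/s

From Kepler's third law T² = 4π²r³/μ at r = 8.74×10^5 km, T = 5.28 days = 5.28 × 86400 s = 4.56192×10^5 s: μ = 4π²r³/T² = 1.26648×10^8 km³/s².
The Hohmann ellipse has a_t = (r₁ + r₂)/2 = 5.030×10^5 km.
On the circular orbit at r = 8.740×10^5 km, v_c = √(μ/r) = 12.038 km/s.
Transfer-orbit speed at the same r (vis-viva, a = a_t): v_t = √[μ(2/r − 1/a_t)] = 6.1666 km/s.
Δv₂ = |v_t − v_c| = |6.1666 − 12.038| = 5.871 km/s.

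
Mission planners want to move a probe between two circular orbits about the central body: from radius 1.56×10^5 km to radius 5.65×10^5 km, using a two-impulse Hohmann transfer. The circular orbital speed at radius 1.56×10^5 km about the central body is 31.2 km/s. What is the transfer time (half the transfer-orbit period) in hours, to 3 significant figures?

From the circular-orbit relation v² = μ/r at r = 1.56×10^5 km: μ = v²r = (31.2)² × 1.56×10^5 = 1.51857×10^8 km³/s².
Transfer-ellipse semi-major axis a_t = (r₁ + r₂)/2 = (1.560×10^5 + 5.650×10^5)/2 = 3.605×10^5 km.
By Kepler's third law the transfer-orbit period is T = 2π√(a_t³/μ), so t = T/2 = 55180 s.
Converting: 55180 s ÷ 3600 s/hour = 15.3 hours.

t = 15.3 hours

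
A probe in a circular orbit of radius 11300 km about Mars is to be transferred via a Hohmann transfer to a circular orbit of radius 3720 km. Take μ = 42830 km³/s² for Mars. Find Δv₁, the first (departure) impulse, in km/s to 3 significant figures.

The Hohmann ellipse has a_t = (r₁ + r₂)/2 = 7510 km.
Circular speed at r = 11300 km: v_c = √(μ/r) = 1.9469 km/s.
Transfer-orbit speed at the same r (vis-viva, a = a_t): v_t = √[μ(2/r − 1/a_t)] = 1.3702 km/s.
Δv₁ = |v_t − v_c| = |1.3702 − 1.9469| = 0.5767 km/s.

Δv₁ = 0.577 km/s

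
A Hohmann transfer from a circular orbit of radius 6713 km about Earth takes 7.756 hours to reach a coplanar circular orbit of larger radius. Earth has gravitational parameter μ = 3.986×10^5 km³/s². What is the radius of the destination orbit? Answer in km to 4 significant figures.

Transfer time t = 7.756 hours = 27921.6 s, and t = π√(a_t³/μ).
So a_t = (μ t²/π²)^(1/3) = (3.986×10^5 × (27921.6)² / π²)^(1/3) = 31577 km.
Since a_t = (r₁ + r₂)/2, r₂ = 2a_t − r₁ = 2×31577 − 6713 = 56441 km.

r₂ = 56440 km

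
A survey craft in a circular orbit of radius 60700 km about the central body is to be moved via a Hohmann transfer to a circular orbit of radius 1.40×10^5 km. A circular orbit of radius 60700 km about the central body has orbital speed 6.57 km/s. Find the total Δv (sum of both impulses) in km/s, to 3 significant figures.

From the circular-orbit relation v² = μ/r at r = 60700 km: μ = v²r = (6.57)² × 60700 = 2.62011×10^6 km³/s².
Semi-major axis of the transfer orbit: a_t = (60700 + 1.400×10^5)/2 = 1.0035×10^5 km.
At r₁ the circular-orbit speed is v₁ = √(μ/r₁) = 6.5700 km/s.
Transfer-orbit speed at r₁ (vis-viva equation): v_p = √[μ(2/r₁ − 1/a_t)] = 7.7602 km/s.
First burn Δv₁ = |v_p − v₁| = 1.1902 km/s.
Circular speed at r₂: v₂ = √(μ/r₂) = 4.32609 km/s.
Transfer-orbit speed at r₂: v_a = √[μ(2/r₂ − 1/a_t)] = 3.36458 km/s.
Second burn Δv₂ = |v₂ − v_a| = 0.96151 km/s.
Δv = Δv₁ + Δv₂ = 1.1902 + 0.96151 = 2.152 km/s.

Δv = 2.15 km/s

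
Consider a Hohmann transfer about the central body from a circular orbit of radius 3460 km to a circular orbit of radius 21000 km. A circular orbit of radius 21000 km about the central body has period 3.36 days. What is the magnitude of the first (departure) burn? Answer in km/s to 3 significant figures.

Δv₁ = 0.348 km/s

From Kepler's third law T² = 4π²r³/μ at r = 21000 km, T = 3.36 days = 3.36 × 86400 s = 2.90304×10^5 s: μ = 4π²r³/T² = 4338.22 km³/s².
Semi-major axis of the transfer orbit: a_t = (3460 + 21000)/2 = 12230 km.
Circular speed at r = 3460 km: v_c = √(μ/r) = 1.11974 km/s.
Transfer-orbit speed at the same r (vis-viva, a = a_t): v_t = √[μ(2/r − 1/a_t)] = 1.46728 km/s.
Δv₁ = |v_t − v_c| = |1.46728 − 1.11974| = 0.3475 km/s.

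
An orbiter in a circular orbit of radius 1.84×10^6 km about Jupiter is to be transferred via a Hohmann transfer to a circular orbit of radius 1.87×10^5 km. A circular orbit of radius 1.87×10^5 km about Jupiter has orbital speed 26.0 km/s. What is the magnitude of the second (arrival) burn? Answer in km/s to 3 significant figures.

Δv₂ = 9.03 km/s

From the circular-orbit relation v² = μ/r at r = 1.87×10^5 km: μ = v²r = (26.0)² × 1.87×10^5 = 1.26412×10^8 km³/s².
Semi-major axis of the transfer orbit: a_t = (1.840×10^6 + 1.870×10^5)/2 = 1.0135×10^6 km.
On the circular orbit at r = 1.870×10^5 km, v_c = √(μ/r) = 26.000 km/s.
Vis-viva on the transfer ellipse at r = 1.870×10^5 km gives v_t = √[μ(2/r − 1/a_t)] = 35.032 km/s.
Δv₂ = |v_t − v_c| = |35.032 − 26.000| = 9.032 km/s.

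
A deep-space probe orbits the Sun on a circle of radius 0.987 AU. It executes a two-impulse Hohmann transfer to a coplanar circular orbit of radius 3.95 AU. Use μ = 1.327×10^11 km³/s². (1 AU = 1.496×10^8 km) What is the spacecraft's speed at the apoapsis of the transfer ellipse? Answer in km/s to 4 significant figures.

v = 9.476 km/s

In km: r₁ = 0.987 × 1.496×10^8 = 1.476552×10^8 km; r₂ = 3.95 × 1.496×10^8 = 5.9092×10^8 km.
The Hohmann ellipse has a_t = (r₁ + r₂)/2 = 3.692876×10^8 km.
The apoapsis of the transfer ellipse is at r = 5.9092×10^8 km.
From the vis-viva equation, v = √[μ(2/r − 1/a_t)] = 9.476 km/s.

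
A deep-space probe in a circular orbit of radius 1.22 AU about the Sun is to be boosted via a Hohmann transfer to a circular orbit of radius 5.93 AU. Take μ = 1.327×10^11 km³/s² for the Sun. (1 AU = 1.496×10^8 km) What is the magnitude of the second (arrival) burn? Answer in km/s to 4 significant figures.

In km: r₁ = 1.22 × 1.496×10^8 = 1.82512×10^8 km; r₂ = 5.93 × 1.496×10^8 = 8.87128×10^8 km.
Transfer-ellipse semi-major axis a_t = (r₁ + r₂)/2 = (1.82512×10^8 + 8.87128×10^8)/2 = 5.3482×10^8 km.
Circular speed at r = 8.87128×10^8 km: v_c = √(μ/r) = 12.2304 km/s.
Transfer-orbit speed at the same r (vis-viva, a = a_t): v_t = √[μ(2/r − 1/a_t)] = 7.14470 km/s.
Δv₂ = |v_t − v_c| = |7.14470 − 12.2304| = 5.086 km/s.

Δv₂ = 5.086 km/s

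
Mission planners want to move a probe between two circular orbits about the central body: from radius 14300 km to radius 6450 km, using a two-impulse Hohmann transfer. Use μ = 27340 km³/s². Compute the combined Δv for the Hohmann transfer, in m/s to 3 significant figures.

Semi-major axis of the transfer orbit: a_t = (14300 + 6450)/2 = 10375 km.
Circular speed at r₁: v₁ = √(μ/r₁) = √(27340/14300) = 1.3827 km/s.
On the transfer ellipse at r₁, vis-viva equation gives v_a = √[μ(2/r₁ − 1/a_t)] = 1.0902 km/s.
First burn Δv₁ = |v_a − v₁| = 0.2925 km/s.
Circular speed at r₂: v₂ = √(μ/r₂) = 2.0588 km/s.
Transfer-orbit speed at r₂: v_p = √[μ(2/r₂ − 1/a_t)] = 2.4171 km/s.
Second burn Δv₂ = |v₂ − v_p| = 0.3583 km/s.
Total Δv = Δv₁ + Δv₂ = 0.6508 km/s.

Δv = 651 m/s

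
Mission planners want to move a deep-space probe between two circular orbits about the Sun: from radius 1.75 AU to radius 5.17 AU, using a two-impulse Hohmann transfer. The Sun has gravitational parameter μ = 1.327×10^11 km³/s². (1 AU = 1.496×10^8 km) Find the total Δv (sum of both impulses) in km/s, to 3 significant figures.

Δv = 8.79 km/s

In km: r₁ = 1.75 × 1.496×10^8 = 2.618×10^8 km; r₂ = 5.17 × 1.496×10^8 = 7.73432×10^8 km.
Transfer-ellipse semi-major axis a_t = (r₁ + r₂)/2 = (2.618×10^8 + 7.73432×10^8)/2 = 5.17616×10^8 km.
At r₁ the circular-orbit speed is v₁ = √(μ/r₁) = 22.514 km/s.
On the transfer ellipse at r₁, v² = μ(2/r − 1/a) gives v_p = √[μ(2/r₁ − 1/a_t)] = 27.521 km/s.
First burn Δv₁ = |v_p − v₁| = 5.007 km/s.
At r₂, v₂ = √(μ/r₂) = 13.0986 km/s.
Transfer-orbit speed at r₂: v_a = √[μ(2/r₂ − 1/a_t)] = 9.31548 km/s.
Second burn Δv₂ = |v₂ − v_a| = 3.783 km/s.
Δv = Δv₁ + Δv₂ = 5.007 + 3.783 = 8.790 km/s.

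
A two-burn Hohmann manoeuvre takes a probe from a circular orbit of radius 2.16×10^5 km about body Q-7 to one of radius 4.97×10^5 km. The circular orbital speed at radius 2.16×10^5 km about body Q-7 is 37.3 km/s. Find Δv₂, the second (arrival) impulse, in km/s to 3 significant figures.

From the circular-orbit relation v² = μ/r at r = 2.16×10^5 km: μ = v²r = (37.3)² × 2.16×10^5 = 3.00519×10^8 km³/s².
The Hohmann ellipse has a_t = (r₁ + r₂)/2 = 3.565×10^5 km.
Circular speed at r = 4.970×10^5 km: v_c = √(μ/r) = 24.590 km/s.
Vis-viva on the transfer ellipse at r = 4.970×10^5 km gives v_t = √[μ(2/r − 1/a_t)] = 19.141 km/s.
Δv₂ = |v_t − v_c| = |19.141 − 24.590| = 5.449 km/s.

Δv₂ = 5.45 km/s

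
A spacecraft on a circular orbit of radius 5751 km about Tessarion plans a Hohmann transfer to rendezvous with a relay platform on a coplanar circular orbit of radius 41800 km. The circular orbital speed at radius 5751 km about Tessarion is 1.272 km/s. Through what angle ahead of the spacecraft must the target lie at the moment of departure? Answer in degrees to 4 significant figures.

From the circular-orbit relation v² = μ/r at r = 5751 km: μ = v²r = (1.272)² × 5751 = 9305.03 km³/s².
Semi-major axis of the transfer orbit: a_t = (5751 + 41800)/2 = 23775.5 km.
Transfer time t = π√(a_t³/μ) = 1.19395×10^5 s.
Target angular speed ω₂ = √(μ/r₂³) = 1.12874×10^-5 rad/s.
Angle swept by the target during transfer: ω₂·t = 1.3477 rad = 77.22°.
The spacecraft traverses 180° on the transfer ellipse, so the target must lead by 180° − 77.22° = 102.8°.

φ = 102.8°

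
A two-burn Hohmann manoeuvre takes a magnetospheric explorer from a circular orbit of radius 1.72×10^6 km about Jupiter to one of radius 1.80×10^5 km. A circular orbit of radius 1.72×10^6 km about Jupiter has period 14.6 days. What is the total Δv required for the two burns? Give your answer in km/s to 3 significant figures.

From Kepler's third law T² = 4π²r³/μ at r = 1.72×10^6 km, T = 14.6 days = 14.6 × 86400 s = 1.26144×10^6 s: μ = 4π²r³/T² = 1.26244×10^8 km³/s².
Semi-major axis of the transfer orbit: a_t = (1.720×10^6 + 1.800×10^5)/2 = 9.500×10^5 km.
At r₁ the circular-orbit speed is v₁ = √(μ/r₁) = 8.567 km/s.
On the transfer ellipse at r₁, vis-viva equation gives v_a = √[μ(2/r₁ − 1/a_t)] = 3.729 km/s.
First burn Δv₁ = |v_a − v₁| = 4.838 km/s.
Circular speed at r₂: v₂ = √(μ/r₂) = 26.4832 km/s.
Transfer-orbit speed at r₂: v_p = √[μ(2/r₂ − 1/a_t)] = 35.6346 km/s.
Second burn Δv₂ = |v₂ − v_p| = 9.151 km/s.
Δv = Δv₁ + Δv₂ = 4.838 + 9.151 = 13.99 km/s.

Δv = 14.0 km/s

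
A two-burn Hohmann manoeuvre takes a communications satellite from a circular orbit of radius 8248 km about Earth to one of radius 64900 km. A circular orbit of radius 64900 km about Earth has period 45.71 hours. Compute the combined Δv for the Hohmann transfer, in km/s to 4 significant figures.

From Kepler's third law T² = 4π²r³/μ at r = 64900 km, T = 45.71 hours = 45.71 × 3600 s = 1.64556×10^5 s: μ = 4π²r³/T² = 3.98535×10^5 km³/s².
Transfer-ellipse semi-major axis a_t = (r₁ + r₂)/2 = (8248 + 64900)/2 = 36574 km.
At r₁ the circular-orbit speed is v₁ = √(μ/r₁) = 6.9512 km/s.
Transfer-orbit speed at r₁ (v² = μ(2/r − 1/a)): v_p = √[μ(2/r₁ − 1/a_t)] = 9.2597 km/s.
First burn Δv₁ = |v_p − v₁| = 2.3085 km/s.
Circular speed at r₂: v₂ = √(μ/r₂) = 2.4781 km/s.
Transfer-orbit speed at r₂: v_a = √[μ(2/r₂ − 1/a_t)] = 1.1768 km/s.
Second burn Δv₂ = |v₂ − v_a| = 1.3013 km/s.
Total Δv = Δv₁ + Δv₂ = 3.610 km/s.

Δv = 3.610 km/s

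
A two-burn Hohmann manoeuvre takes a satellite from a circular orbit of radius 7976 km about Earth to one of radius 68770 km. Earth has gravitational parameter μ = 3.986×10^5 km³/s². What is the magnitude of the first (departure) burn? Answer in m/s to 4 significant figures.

Transfer-ellipse semi-major axis a_t = (r₁ + r₂)/2 = (7976 + 68770)/2 = 38373 km.
On the circular orbit at r = 7976 km, v_c = √(μ/r) = 7.0693 km/s.
Transfer-orbit speed at the same r (vis-viva, a = a_t): v_t = √[μ(2/r − 1/a_t)] = 9.4637 km/s.
Δv₁ = |v_t − v_c| = |9.4637 − 7.0693| = 2.394 km/s.

Δv₁ = 2394 m/s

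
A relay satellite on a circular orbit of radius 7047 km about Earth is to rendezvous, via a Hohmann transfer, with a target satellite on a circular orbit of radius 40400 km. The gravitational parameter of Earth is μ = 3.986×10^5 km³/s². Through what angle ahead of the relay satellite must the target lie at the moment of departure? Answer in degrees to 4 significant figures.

φ = 99.00°

Transfer-ellipse semi-major axis a_t = (r₁ + r₂)/2 = (7047 + 40400)/2 = 23723.5 km.
Transfer time t = π√(a_t³/μ) = 18182.3 s.
Target angular speed ω₂ = √(μ/r₂³) = 7.77493×10^-5 rad/s.
Angle swept by the target during transfer: ω₂·t = 1.4137 rad = 81.00°.
Arrival is 180° from departure on the ellipse, so φ = 180° − 81.00° = 99.00°.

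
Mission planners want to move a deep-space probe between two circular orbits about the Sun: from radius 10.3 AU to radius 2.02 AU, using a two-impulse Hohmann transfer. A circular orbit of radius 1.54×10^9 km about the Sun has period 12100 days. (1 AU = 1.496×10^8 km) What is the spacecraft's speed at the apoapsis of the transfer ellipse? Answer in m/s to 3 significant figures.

From Kepler's third law T² = 4π²r³/μ at r = 1.54×10^9 km, T = 12100 days = 12100 × 86400 s = 1.04544×10^9 s: μ = 4π²r³/T² = 1.31924×10^11 km³/s².
In km: r₁ = 10.3 × 1.496×10^8 = 1.54088×10^9 km; r₂ = 2.02 × 1.496×10^8 = 3.02192×10^8 km.
Semi-major axis of the transfer orbit: a_t = (1.54088×10^9 + 3.02192×10^8)/2 = 9.21536×10^8 km.
The apoapsis of the transfer ellipse is at r = 1.54088×10^9 km.
Vis-viva: v = √[μ(2/r − 1/a_t)] = √[1.31924×10^11 × (2/1.54088×10^9 − 1/9.21536×10^8)] = 5.299 km/s.

v = 5300 m/s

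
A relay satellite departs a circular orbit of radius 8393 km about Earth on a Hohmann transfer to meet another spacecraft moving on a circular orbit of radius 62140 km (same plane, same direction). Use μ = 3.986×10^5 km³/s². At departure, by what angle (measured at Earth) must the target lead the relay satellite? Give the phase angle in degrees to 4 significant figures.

Transfer-ellipse semi-major axis a_t = (r₁ + r₂)/2 = (8393 + 62140)/2 = 35266.5 km.
Transfer time t = π√(a_t³/μ) = 32955 s.
Target angular speed ω₂ = √(μ/r₂³) = 4.0758×10^-5 rad/s.
Angle swept by the target during transfer: ω₂·t = 1.3432 rad = 76.96°.
The relay satellite traverses 180° on the transfer ellipse, so the target must lead by 180° − 76.96° = 103.0°.

φ = 103.0°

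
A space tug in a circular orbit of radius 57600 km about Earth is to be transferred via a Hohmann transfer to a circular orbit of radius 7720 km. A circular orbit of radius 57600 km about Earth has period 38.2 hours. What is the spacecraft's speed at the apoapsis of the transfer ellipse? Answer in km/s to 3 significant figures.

v = 1.28 km/s

From Kepler's third law T² = 4π²r³/μ at r = 57600 km, T = 38.2 hours = 38.2 × 3600 s = 1.3752×10^5 s: μ = 4π²r³/T² = 3.98929×10^5 km³/s².
The Hohmann ellipse has a_t = (r₁ + r₂)/2 = 32660 km.
At apoapsis, r = 57600 km.
From the vis-viva equation, v = √[μ(2/r − 1/a_t)] = 1.279 km/s.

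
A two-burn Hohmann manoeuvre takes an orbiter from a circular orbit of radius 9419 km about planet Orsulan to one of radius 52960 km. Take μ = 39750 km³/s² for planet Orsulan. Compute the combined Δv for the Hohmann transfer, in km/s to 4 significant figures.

Semi-major axis of the transfer orbit: a_t = (9419 + 52960)/2 = 31189.5 km.
At r₁ the circular-orbit speed is v₁ = √(μ/r₁) = 2.0543 km/s.
Transfer-orbit speed at r₁ (vis-viva): v_p = √[μ(2/r₁ − 1/a_t)] = 2.6769 km/s.
First burn Δv₁ = |v_p − v₁| = 0.6226 km/s.
At r₂, v₂ = √(μ/r₂) = 0.8664 km/s.
Transfer-orbit speed at r₂: v_a = √[μ(2/r₂ − 1/a_t)] = 0.4761 km/s.
Second burn Δv₂ = |v₂ − v_a| = 0.3903 km/s.
Δv = Δv₁ + Δv₂ = 0.6226 + 0.3903 = 1.013 km/s.

Δv = 1.013 km/s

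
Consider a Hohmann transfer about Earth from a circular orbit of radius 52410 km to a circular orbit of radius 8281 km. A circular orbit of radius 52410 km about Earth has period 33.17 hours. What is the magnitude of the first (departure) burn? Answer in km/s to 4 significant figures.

Δv₁ = 1.317 km/s

From Kepler's third law T² = 4π²r³/μ at r = 52410 km, T = 33.17 hours = 33.17 × 3600 s = 1.19412×10^5 s: μ = 4π²r³/T² = 3.98572×10^5 km³/s².
Semi-major axis of the transfer orbit: a_t = (52410 + 8281)/2 = 30345.5 km.
On the circular orbit at r = 52410 km, v_c = √(μ/r) = 2.758 km/s.
Transfer-orbit speed at the same r (vis-viva, a = a_t): v_t = √[μ(2/r − 1/a_t)] = 1.441 km/s.
Δv₁ = |v_t − v_c| = |1.441 − 2.758| = 1.317 km/s.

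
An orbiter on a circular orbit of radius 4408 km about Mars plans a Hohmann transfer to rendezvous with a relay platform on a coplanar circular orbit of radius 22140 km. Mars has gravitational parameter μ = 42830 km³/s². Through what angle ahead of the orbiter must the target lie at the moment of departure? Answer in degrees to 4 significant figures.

Transfer-ellipse semi-major axis a_t = (r₁ + r₂)/2 = (4408 + 22140)/2 = 13274 km.
Transfer time t = π√(a_t³/μ) = 23215.5 s.
Target angular speed ω₂ = √(μ/r₂³) = 6.28214×10^-5 rad/s.
Angle swept by the target during transfer: ω₂·t = 1.4584 rad = 83.56°.
The orbiter traverses 180° on the transfer ellipse, so the target must lead by 180° − 83.56° = 96.44°.

φ = 96.44°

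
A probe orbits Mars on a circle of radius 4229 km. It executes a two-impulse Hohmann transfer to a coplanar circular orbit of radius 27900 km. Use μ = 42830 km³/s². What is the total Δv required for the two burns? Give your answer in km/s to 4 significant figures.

Δv = 1.615 km/s

Transfer-ellipse semi-major axis a_t = (r₁ + r₂)/2 = (4229 + 27900)/2 = 16064.5 km.
Circular speed at r₁: v₁ = √(μ/r₁) = √(42830/4229) = 3.182 km/s.
On the transfer ellipse at r₁, v² = μ(2/r − 1/a) gives v_p = √[μ(2/r₁ − 1/a_t)] = 4.194 km/s.
First burn Δv₁ = |v_p − v₁| = 1.012 km/s.
Circular speed at r₂: v₂ = √(μ/r₂) = 1.239 km/s.
Transfer-orbit speed at r₂: v_a = √[μ(2/r₂ − 1/a_t)] = 0.6357 km/s.
Second burn Δv₂ = |v₂ − v_a| = 0.6033 km/s.
Δv = Δv₁ + Δv₂ = 1.012 + 0.6033 = 1.615 km/s.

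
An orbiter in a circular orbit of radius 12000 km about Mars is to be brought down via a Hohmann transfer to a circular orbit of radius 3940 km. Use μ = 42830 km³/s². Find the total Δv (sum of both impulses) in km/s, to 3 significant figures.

Δv = 1.31 km/s

Transfer-ellipse semi-major axis a_t = (r₁ + r₂)/2 = (12000 + 3940)/2 = 7970 km.
Circular speed at r₁: v₁ = √(μ/r₁) = √(42830/12000) = 1.8892 km/s.
Transfer-orbit speed at r₁ (v² = μ(2/r − 1/a)): v_a = √[μ(2/r₁ − 1/a_t)] = 1.3283 km/s.
First burn Δv₁ = |v_a − v₁| = 0.56090 km/s.
At r₂, v₂ = √(μ/r₂) = 3.29705 km/s.
Transfer-orbit speed at r₂: v_p = √[μ(2/r₂ − 1/a_t)] = 4.04564 km/s.
Second burn Δv₂ = |v₂ − v_p| = 0.74859 km/s.
Δv = Δv₁ + Δv₂ = 0.56090 + 0.74859 = 1.309 km/s.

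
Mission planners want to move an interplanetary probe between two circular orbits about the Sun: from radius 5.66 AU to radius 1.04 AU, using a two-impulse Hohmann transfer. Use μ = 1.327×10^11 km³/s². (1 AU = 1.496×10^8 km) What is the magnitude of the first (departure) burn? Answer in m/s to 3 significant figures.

In km: r₁ = 5.66 × 1.496×10^8 = 8.46736×10^8 km; r₂ = 1.04 × 1.496×10^8 = 1.55584×10^8 km.
Semi-major axis of the transfer orbit: a_t = (8.46736×10^8 + 1.55584×10^8)/2 = 5.0116×10^8 km.
On the circular orbit at r = 8.46736×10^8 km, v_c = √(μ/r) = 12.519 km/s.
Transfer-orbit speed at the same r (vis-viva, a = a_t): v_t = √[μ(2/r − 1/a_t)] = 6.9752 km/s.
Δv₁ = |v_t − v_c| = |6.9752 − 12.519| = 5.544 km/s.

Δv₁ = 5540 m/s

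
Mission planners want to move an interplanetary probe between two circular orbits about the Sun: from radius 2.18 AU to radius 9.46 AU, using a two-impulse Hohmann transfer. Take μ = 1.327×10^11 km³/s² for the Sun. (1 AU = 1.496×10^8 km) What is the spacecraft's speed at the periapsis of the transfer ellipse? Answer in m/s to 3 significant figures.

v = 25700 m/s

In km: r₁ = 2.18 × 1.496×10^8 = 3.26128×10^8 km; r₂ = 9.46 × 1.496×10^8 = 1.415216×10^9 km.
Semi-major axis of the transfer orbit: a_t = (3.26128×10^8 + 1.415216×10^9)/2 = 8.70672×10^8 km.
The periapsis of the transfer ellipse is at r = 3.26128×10^8 km.
Vis-viva: v = √[μ(2/r − 1/a_t)] = √[1.327×10^11 × (2/3.26128×10^8 − 1/8.70672×10^8)] = 25.72 km/s.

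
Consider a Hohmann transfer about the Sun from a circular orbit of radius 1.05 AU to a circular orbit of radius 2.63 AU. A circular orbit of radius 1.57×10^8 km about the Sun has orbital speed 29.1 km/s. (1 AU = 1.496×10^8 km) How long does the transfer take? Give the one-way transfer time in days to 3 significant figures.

t = 455 days

From the circular-orbit relation v² = μ/r at r = 1.57×10^8 km: μ = v²r = (29.1)² × 1.57×10^8 = 1.32949×10^11 km³/s².
In km: r₁ = 1.05 × 1.496×10^8 = 1.5708×10^8 km; r₂ = 2.63 × 1.496×10^8 = 3.93448×10^8 km.
The Hohmann ellipse has a_t = (r₁ + r₂)/2 = 2.75264×10^8 km.
Half the transfer-orbit period gives t = π√(a_t³/μ) = 3.935×10^7 s.
Converting: 3.935×10^7 s ÷ 86400 s/day = 455 days.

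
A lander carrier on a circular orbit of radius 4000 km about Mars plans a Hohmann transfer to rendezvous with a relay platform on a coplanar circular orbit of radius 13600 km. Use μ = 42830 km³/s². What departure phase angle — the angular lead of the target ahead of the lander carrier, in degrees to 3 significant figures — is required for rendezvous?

The Hohmann ellipse has a_t = (r₁ + r₂)/2 = 8800 km.
Transfer time t = π√(a_t³/μ) = 12530 s.
Target angular speed ω₂ = √(μ/r₂³) = 1.305×10^-4 rad/s.
Angle swept by the target during transfer: ω₂·t = 1.6352 rad = 93.69°.
The lander carrier traverses 180° on the transfer ellipse, so the target must lead by 180° − 93.69° = 86.3°.

φ = 86.3°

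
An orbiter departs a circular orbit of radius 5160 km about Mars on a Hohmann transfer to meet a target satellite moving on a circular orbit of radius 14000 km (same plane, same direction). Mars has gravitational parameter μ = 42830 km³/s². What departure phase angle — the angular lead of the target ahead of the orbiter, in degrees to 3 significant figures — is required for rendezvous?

Transfer-ellipse semi-major axis a_t = (r₁ + r₂)/2 = (5160 + 14000)/2 = 9580 km.
The half-period of the transfer ellipse is t = π√(a_t³/μ) = 14234 s.
Target angular speed ω₂ = √(μ/r₂³) = 1.2493×10^-4 rad/s.
Angle swept by the target during transfer: ω₂·t = 1.778 rad = 101.9°.
Arrival is 180° from departure on the ellipse, so φ = 180° − 101.9° = 78.1°.

φ = 78.1°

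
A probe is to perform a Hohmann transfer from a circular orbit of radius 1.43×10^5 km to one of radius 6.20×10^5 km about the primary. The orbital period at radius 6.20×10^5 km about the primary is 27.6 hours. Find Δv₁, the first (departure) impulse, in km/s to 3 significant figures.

Δv₁ = 22.4 km/s

From Kepler's third law T² = 4π²r³/μ at r = 6.20×10^5 km, T = 27.6 hours = 27.6 × 3600 s = 99360 s: μ = 4π²r³/T² = 9.53041×10^8 km³/s².
Transfer-ellipse semi-major axis a_t = (r₁ + r₂)/2 = (1.430×10^5 + 6.200×10^5)/2 = 3.815×10^5 km.
Circular speed at r = 1.430×10^5 km: v_c = √(μ/r) = 81.6371 km/s.
Transfer-orbit speed at the same r (vis-viva, a = a_t): v_t = √[μ(2/r − 1/a_t)] = 104.073 km/s.
Δv₁ = |v_t − v_c| = |104.073 − 81.6371| = 22.44 km/s.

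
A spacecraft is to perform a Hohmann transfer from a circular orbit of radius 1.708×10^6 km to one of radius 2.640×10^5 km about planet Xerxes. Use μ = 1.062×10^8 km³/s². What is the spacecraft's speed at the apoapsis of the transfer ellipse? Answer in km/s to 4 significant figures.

v = 4.080 km/s

Semi-major axis of the transfer orbit: a_t = (1.708×10^6 + 2.640×10^5)/2 = 9.860×10^5 km.
At apoapsis, r = 1.708×10^6 km.
Vis-viva: v = √[μ(2/r − 1/a_t)] = √[1.062×10^8 × (2/1.708×10^6 − 1/9.860×10^5)] = 4.080 km/s.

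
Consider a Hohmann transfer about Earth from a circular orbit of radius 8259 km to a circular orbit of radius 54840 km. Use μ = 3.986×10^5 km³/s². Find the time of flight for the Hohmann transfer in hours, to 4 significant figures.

t = 7.746 hours

Transfer-ellipse semi-major axis a_t = (r₁ + r₂)/2 = (8259 + 54840)/2 = 31549.5 km.
Transfer time t = π√(a_t³/μ) = π√((31549.5)³ / 3.986×10^5) = 27885 s.
Converting: 27885 s ÷ 3600 s/hour = 7.746 hours.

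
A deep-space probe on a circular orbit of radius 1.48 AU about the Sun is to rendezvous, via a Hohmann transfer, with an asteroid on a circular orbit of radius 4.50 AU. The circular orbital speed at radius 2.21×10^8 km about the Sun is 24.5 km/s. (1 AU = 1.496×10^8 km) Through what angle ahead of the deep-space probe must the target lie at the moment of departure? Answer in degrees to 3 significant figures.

From the circular-orbit relation v² = μ/r at r = 2.21×10^8 km: μ = v²r = (24.5)² × 2.21×10^8 = 1.32655×10^11 km³/s².
In km: r₁ = 1.48 × 1.496×10^8 = 2.21408×10^8 km; r₂ = 4.50 × 1.496×10^8 = 6.732×10^8 km.
The Hohmann ellipse has a_t = (r₁ + r₂)/2 = 4.47304×10^8 km.
Transfer time t = π√(a_t³/μ) = 8.1600×10^7 s.
The target's mean motion on its circular orbit is ω₂ = √(μ/r₂³) = 2.0852×10^-8 rad/s.
Angle swept by the target during transfer: ω₂·t = 1.7015 rad = 97.49°.
Arrival is 180° from departure on the ellipse, so φ = 180° − 97.49° = 82.5°.

φ = 82.5°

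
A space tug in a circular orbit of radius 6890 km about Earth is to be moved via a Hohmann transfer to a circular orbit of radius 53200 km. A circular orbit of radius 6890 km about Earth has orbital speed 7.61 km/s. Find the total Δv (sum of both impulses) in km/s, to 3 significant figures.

Δv = 3.94 km/s

From the circular-orbit relation v² = μ/r at r = 6890 km: μ = v²r = (7.61)² × 6890 = 3.99014×10^5 km³/s².
Transfer-ellipse semi-major axis a_t = (r₁ + r₂)/2 = (6890 + 53200)/2 = 30045 km.
At r₁ the circular-orbit speed is v₁ = √(μ/r₁) = 7.61000 km/s.
On the transfer ellipse at r₁, vis-viva gives v_p = √[μ(2/r₁ − 1/a_t)] = 10.1264 km/s.
First burn Δv₁ = |v_p − v₁| = 2.5164 km/s.
At r₂, v₂ = √(μ/r₂) = 2.7387 km/s.
Transfer-orbit speed at r₂: v_a = √[μ(2/r₂ − 1/a_t)] = 1.3115 km/s.
Second burn Δv₂ = |v₂ − v_a| = 1.4272 km/s.
Total Δv = Δv₁ + Δv₂ = 3.944 km/s.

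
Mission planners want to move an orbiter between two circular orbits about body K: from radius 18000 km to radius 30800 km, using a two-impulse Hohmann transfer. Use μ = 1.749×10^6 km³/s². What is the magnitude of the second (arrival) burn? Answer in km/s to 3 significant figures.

Δv₂ = 1.06 km/s

Semi-major axis of the transfer orbit: a_t = (18000 + 30800)/2 = 24400 km.
Circular speed at r = 30800 km: v_c = √(μ/r) = 7.5356 km/s.
Transfer-orbit speed at the same r (vis-viva, a = a_t): v_t = √[μ(2/r − 1/a_t)] = 6.4723 km/s.
Δv₂ = |v_t − v_c| = |6.4723 − 7.5356| = 1.063 km/s.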